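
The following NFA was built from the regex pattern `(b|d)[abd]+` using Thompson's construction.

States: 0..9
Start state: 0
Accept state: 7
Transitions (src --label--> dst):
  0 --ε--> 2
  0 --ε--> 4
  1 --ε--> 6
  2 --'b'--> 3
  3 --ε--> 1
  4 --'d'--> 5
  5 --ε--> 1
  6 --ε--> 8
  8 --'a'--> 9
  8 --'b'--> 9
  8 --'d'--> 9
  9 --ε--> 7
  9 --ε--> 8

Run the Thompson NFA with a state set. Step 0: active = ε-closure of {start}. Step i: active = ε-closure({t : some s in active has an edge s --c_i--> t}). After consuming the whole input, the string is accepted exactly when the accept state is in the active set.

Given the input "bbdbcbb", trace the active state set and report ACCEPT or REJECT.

start: ε-closure({0}) = {0,2,4}
'b' @ 1: {1,3,6,8}
'b' @ 2: {7,8,9}  (accept∈set)
'd' @ 3: {7,8,9}  (accept∈set)
'b' @ 4: {7,8,9}  (accept∈set)
'c' @ 5: {}  — state set empty
rest 'bb' ignored (set empty)
final: {}; accept 7 not in set

Answer: REJECT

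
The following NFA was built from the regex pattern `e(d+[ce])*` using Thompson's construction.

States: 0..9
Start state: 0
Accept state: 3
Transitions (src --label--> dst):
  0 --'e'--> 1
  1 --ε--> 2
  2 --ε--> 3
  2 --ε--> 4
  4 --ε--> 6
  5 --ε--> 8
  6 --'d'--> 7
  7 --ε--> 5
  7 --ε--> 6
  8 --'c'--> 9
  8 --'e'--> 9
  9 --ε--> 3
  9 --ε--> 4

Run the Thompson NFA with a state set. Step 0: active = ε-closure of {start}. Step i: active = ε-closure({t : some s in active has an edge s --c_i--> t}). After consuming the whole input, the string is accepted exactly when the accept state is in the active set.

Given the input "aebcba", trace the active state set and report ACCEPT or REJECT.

start: ε-closure({0}) = {0}
'a' @ 1: {}  — no active states
rest 'ebcba' ignored (set empty)
end set {} — state 3 not in

Answer: REJECT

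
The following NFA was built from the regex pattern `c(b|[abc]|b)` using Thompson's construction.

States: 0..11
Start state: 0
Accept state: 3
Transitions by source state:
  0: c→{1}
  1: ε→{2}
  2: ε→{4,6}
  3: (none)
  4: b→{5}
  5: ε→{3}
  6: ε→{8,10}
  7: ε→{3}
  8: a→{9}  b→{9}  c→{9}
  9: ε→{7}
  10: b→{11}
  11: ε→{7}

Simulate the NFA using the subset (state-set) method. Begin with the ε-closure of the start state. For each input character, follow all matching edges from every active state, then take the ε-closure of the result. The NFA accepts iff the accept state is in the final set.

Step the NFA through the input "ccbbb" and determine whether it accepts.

S₀ = ε-closure({0}) = {0}
'c' @ 1: {1,2,4,6,8,10}
'c' @ 2: {3,7,9}  (accept∈set)
'b' @ 3: {}  — state set empty
rest 'bb' ignored (set empty)
after full input: {}  (accept=3 not in)

Answer: REJECT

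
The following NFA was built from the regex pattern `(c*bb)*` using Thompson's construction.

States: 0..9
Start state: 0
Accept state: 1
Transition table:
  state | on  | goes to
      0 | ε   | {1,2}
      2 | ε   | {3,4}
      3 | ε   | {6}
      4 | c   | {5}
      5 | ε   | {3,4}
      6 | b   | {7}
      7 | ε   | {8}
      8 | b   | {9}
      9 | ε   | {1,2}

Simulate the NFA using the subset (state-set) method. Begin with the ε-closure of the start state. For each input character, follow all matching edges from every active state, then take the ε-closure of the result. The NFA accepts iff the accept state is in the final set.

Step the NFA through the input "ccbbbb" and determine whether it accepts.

S₀ = ε-closure({0}) = {0,1,2,3,4,6}
'c' @ 1: {3,4,5,6}
'c' @ 2: {3,4,5,6}
'b' @ 3: {7,8}
'b' @ 4: {1,2,3,4,6,9}  [accepting]
'b' @ 5: {7,8}
'b' @ 6: {1,2,3,4,6,9}  [accepting]
final: {1,2,3,4,6,9}; accept 1 in set

Answer: ACCEPT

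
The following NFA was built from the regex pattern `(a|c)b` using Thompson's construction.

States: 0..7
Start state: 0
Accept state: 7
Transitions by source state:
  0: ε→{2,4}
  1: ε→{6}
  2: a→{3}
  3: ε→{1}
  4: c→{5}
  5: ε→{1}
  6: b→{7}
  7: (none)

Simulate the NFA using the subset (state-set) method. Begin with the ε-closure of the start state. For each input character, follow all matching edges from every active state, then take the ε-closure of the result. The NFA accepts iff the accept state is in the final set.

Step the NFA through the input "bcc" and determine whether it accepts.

initial (ε-close {0}): {0,2,4}
'b' @ 1: {}  — dead — no transitions
rest 'cc' ignored (set empty)
after full input: {}  (accept=7 not in)

Answer: REJECT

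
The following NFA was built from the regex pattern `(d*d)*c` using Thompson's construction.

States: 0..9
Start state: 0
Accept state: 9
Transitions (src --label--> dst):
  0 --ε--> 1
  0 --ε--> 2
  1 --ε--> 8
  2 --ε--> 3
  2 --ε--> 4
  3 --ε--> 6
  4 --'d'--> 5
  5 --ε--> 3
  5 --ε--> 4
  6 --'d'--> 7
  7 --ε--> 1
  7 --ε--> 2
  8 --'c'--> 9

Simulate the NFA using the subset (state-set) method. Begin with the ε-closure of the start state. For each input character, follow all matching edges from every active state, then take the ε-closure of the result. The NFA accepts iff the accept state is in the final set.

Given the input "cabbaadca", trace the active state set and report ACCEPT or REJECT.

initial (ε-close {0}): {0,1,2,3,4,6,8}
'c' @ 1: {9}  ✓accept
'a' @ 2: {}  — dead — no transitions
rest 'bbaadca' ignored (set empty)
after full input: {}  (accept=9 not in)

Answer: REJECT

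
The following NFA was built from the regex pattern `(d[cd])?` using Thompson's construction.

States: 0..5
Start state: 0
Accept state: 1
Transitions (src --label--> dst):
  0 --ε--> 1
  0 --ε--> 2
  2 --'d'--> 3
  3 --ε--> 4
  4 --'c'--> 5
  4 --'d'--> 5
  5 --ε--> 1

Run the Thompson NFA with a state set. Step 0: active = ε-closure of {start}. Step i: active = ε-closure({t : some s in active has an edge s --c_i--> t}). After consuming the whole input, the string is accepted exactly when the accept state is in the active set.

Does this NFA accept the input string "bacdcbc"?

Answer: REJECT

Steps:
start: ε-closure({0}) = {0,1,2}
'b' @ 1: {}  — state set empty
rest 'acdcbc' ignored (set empty)
end set {} — state 1 not in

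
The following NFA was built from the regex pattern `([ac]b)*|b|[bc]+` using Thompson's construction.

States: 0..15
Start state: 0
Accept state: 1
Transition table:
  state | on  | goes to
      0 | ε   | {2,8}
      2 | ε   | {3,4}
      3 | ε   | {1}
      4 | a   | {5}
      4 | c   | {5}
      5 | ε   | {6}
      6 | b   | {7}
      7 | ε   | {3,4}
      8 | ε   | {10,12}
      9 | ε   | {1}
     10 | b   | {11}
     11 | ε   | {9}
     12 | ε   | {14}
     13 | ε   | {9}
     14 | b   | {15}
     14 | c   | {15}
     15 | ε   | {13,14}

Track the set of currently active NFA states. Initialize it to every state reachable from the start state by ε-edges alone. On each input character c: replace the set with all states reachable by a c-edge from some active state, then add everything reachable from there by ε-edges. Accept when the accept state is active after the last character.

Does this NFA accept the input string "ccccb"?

initial (ε-close {0}): {0,1,2,3,4,8,10,12,14}
'c' @ 1: {1,5,6,9,13,14,15}  (accept∈set)
'c' @ 2: {1,9,13,14,15}  (accept∈set)
'c' @ 3: {1,9,13,14,15}  (accept∈set)
'c' @ 4: {1,9,13,14,15}  (accept∈set)
'b' @ 5: {1,9,13,14,15}  (accept∈set)
end set {1,9,13,14,15} — state 1 in

Answer: ACCEPT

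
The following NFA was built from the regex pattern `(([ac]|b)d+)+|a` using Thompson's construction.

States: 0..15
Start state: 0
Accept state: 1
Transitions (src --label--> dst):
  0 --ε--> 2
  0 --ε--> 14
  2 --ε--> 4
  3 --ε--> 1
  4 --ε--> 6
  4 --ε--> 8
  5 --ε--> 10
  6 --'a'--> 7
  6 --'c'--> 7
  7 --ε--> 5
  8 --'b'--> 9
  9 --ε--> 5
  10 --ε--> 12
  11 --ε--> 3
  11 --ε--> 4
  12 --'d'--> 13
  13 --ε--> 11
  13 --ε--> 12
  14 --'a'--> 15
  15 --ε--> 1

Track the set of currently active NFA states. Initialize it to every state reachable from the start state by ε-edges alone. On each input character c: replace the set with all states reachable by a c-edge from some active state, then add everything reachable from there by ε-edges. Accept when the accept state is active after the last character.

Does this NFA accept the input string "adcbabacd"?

S₀ = ε-closure({0}) = {0,2,4,6,8,14}
'a' @ 1: {1,5,7,10,12,15}  ✓accept
'd' @ 2: {1,3,4,6,8,11,12,13}  ✓accept
'c' @ 3: {5,7,10,12}
'b' @ 4: {}  — state set empty
rest 'abacd' ignored (set empty)
end set {} — state 1 not in

Answer: REJECT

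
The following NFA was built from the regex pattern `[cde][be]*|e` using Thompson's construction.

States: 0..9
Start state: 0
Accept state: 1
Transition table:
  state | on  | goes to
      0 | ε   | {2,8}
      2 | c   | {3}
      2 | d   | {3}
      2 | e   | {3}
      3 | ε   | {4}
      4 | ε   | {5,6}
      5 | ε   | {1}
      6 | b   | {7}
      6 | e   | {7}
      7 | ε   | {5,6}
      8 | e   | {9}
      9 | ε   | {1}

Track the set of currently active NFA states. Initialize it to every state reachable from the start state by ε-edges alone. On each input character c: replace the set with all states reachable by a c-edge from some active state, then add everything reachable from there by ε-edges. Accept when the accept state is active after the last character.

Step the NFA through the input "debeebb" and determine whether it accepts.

Answer: ACCEPT

Trace:
initial (ε-close {0}): {0,2,8}
'd' @ 1: {1,3,4,5,6}  ✓accept
'e' @ 2: {1,5,6,7}  ✓accept
'b' @ 3: {1,5,6,7}  ✓accept
'e' @ 4: {1,5,6,7}  ✓accept
'e' @ 5: {1,5,6,7}  ✓accept
'b' @ 6: {1,5,6,7}  ✓accept
'b' @ 7: {1,5,6,7}  ✓accept
after full input: {1,5,6,7}  (accept=1 in)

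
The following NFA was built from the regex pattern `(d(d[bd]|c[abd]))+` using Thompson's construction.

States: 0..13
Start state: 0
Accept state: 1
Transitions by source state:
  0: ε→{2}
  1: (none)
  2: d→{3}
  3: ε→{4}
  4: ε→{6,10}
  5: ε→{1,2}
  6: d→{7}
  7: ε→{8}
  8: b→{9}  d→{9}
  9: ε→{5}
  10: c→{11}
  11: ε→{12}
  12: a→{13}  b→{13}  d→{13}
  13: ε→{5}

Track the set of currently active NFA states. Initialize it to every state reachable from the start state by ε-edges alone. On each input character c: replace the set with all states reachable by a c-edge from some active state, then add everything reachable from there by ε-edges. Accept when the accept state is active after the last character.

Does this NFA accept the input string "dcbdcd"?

start: ε-closure({0}) = {0,2}
'd' @ 1: {3,4,6,10}
'c' @ 2: {11,12}
'b' @ 3: {1,2,5,13}  (accept∈set)
'd' @ 4: {3,4,6,10}
'c' @ 5: {11,12}
'd' @ 6: {1,2,5,13}  (accept∈set)
final: {1,2,5,13}; accept 1 in set

Answer: ACCEPT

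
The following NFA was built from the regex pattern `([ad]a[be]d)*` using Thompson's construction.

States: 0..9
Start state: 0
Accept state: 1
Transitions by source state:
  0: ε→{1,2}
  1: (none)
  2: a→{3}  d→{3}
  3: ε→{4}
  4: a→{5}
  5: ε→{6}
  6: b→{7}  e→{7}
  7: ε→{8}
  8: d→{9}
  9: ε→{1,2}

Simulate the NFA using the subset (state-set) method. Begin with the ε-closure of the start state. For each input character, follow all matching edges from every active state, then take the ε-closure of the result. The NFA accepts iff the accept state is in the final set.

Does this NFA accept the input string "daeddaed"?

Answer: ACCEPT

Steps:
S₀ = ε-closure({0}) = {0,1,2}
'd' @ 1: {3,4}
'a' @ 2: {5,6}
'e' @ 3: {7,8}
'd' @ 4: {1,2,9}  ✓accept
'd' @ 5: {3,4}
'a' @ 6: {5,6}
'e' @ 7: {7,8}
'd' @ 8: {1,2,9}  ✓accept
end set {1,2,9} — state 1 in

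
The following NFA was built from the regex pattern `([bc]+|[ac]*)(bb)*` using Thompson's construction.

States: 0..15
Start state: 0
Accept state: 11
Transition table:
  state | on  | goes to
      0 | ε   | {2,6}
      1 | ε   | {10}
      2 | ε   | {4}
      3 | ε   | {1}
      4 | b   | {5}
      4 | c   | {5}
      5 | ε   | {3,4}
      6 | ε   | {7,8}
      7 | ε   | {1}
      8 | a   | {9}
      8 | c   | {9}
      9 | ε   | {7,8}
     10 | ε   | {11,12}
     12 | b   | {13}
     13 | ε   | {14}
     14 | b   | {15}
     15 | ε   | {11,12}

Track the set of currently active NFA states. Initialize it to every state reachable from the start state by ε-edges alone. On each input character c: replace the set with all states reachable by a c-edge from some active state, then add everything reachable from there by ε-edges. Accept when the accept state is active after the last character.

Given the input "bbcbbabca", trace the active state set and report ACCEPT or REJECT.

initial (ε-close {0}): {0,1,2,4,6,7,8,10,11,12}
'b' @ 1: {1,3,4,5,10,11,12,13,14}  (accept∈set)
'b' @ 2: {1,3,4,5,10,11,12,13,14,15}  (accept∈set)
'c' @ 3: {1,3,4,5,10,11,12}  (accept∈set)
'b' @ 4: {1,3,4,5,10,11,12,13,14}  (accept∈set)
'b' @ 5: {1,3,4,5,10,11,12,13,14,15}  (accept∈set)
'a' @ 6: {}  — state set empty
rest 'bca' ignored (set empty)
end set {} — state 11 not in

Answer: REJECT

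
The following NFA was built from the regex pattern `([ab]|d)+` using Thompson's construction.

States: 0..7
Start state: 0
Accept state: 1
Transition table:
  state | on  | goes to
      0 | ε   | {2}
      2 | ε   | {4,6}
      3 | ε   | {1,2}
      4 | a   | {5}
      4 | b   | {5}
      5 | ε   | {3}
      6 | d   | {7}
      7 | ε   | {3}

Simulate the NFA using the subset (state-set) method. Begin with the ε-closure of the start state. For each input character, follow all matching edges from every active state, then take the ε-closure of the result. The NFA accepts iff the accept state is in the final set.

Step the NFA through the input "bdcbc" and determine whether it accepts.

initial (ε-close {0}): {0,2,4,6}
'b' @ 1: {1,2,3,4,5,6}  [accepting]
'd' @ 2: {1,2,3,4,6,7}  [accepting]
'c' @ 3: {}  — state set empty
rest 'bc' ignored (set empty)
final: {}; accept 1 not in set

Answer: REJECT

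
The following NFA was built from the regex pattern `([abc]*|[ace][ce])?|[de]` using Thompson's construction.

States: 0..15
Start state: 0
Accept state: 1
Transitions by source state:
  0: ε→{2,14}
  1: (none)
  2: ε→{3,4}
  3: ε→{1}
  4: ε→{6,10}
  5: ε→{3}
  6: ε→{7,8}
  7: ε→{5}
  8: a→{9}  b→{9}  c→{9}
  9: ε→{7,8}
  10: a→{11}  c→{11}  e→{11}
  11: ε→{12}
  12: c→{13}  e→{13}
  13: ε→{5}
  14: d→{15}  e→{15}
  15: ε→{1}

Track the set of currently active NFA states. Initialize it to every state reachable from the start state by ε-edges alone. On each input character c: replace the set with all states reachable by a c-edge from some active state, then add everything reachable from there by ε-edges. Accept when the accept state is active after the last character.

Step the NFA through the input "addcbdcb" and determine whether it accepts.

Answer: REJECT

Steps:
start: ε-closure({0}) = {0,1,2,3,4,5,6,7,8,10,14}
'a' @ 1: {1,3,5,7,8,9,11,12}  [accepting]
'd' @ 2: {}  — state set empty
rest 'dcbdcb' ignored (set empty)
after full input: {}  (accept=1 not in)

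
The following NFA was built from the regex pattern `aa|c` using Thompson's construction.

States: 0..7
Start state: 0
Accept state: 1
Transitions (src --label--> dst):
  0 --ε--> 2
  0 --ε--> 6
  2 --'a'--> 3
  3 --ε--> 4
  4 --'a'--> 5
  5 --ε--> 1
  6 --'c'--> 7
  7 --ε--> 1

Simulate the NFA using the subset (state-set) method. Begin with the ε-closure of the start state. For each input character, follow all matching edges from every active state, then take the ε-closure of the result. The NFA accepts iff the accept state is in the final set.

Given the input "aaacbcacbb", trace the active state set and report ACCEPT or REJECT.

S₀ = ε-closure({0}) = {0,2,6}
'a' @ 1: {3,4}
'a' @ 2: {1,5}  ✓accept
'a' @ 3: {}  — state set empty
rest 'cbcacbb' ignored (set empty)
final: {}; accept 1 not in set

Answer: REJECT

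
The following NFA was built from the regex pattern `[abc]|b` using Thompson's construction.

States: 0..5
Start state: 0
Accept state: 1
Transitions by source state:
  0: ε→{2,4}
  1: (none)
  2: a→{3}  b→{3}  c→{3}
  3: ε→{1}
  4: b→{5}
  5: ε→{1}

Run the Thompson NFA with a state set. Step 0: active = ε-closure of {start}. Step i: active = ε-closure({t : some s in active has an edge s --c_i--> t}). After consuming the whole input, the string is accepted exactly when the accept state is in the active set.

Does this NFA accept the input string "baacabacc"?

initial (ε-close {0}): {0,2,4}
'b' @ 1: {1,3,5}  [accepting]
'a' @ 2: {}  — state set empty
rest 'acabacc' ignored (set empty)
after full input: {}  (accept=1 not in)

Answer: REJECT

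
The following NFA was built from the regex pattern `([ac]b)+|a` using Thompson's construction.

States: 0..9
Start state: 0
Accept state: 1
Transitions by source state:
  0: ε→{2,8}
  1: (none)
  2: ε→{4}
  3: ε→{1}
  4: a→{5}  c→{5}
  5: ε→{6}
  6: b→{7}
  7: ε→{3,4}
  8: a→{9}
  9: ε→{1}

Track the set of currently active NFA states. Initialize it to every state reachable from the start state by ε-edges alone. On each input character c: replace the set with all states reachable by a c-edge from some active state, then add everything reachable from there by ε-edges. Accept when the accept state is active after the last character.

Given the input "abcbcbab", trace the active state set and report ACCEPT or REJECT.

S₀ = ε-closure({0}) = {0,2,4,8}
'a' @ 1: {1,5,6,9}  (accept∈set)
'b' @ 2: {1,3,4,7}  (accept∈set)
'c' @ 3: {5,6}
'b' @ 4: {1,3,4,7}  (accept∈set)
'c' @ 5: {5,6}
'b' @ 6: {1,3,4,7}  (accept∈set)
'a' @ 7: {5,6}
'b' @ 8: {1,3,4,7}  (accept∈set)
final: {1,3,4,7}; accept 1 in set

Answer: ACCEPT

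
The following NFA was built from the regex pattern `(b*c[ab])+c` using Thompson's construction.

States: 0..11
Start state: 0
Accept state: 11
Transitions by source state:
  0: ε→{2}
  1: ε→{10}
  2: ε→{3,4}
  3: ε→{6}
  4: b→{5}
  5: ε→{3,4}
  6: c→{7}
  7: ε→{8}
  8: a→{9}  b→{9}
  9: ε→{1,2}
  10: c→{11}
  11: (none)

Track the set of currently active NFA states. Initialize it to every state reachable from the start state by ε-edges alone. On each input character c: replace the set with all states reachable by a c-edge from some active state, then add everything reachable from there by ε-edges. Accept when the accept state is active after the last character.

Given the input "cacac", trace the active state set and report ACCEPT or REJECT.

initial (ε-close {0}): {0,2,3,4,6}
'c' @ 1: {7,8}
'a' @ 2: {1,2,3,4,6,9,10}
'c' @ 3: {7,8,11}  (accept∈set)
'a' @ 4: {1,2,3,4,6,9,10}
'c' @ 5: {7,8,11}  (accept∈set)
final: {7,8,11}; accept 11 in set

Answer: ACCEPT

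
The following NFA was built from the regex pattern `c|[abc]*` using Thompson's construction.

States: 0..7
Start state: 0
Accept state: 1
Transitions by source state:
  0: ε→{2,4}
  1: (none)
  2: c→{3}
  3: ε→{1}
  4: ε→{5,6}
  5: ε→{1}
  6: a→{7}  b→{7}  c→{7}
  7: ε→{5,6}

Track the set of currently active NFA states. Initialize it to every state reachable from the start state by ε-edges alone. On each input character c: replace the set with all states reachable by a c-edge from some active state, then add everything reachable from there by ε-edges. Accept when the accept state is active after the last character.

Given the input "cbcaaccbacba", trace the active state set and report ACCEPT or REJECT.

start: ε-closure({0}) = {0,1,2,4,5,6}
'c' @ 1: {1,3,5,6,7}  ✓accept
'b' @ 2: {1,5,6,7}  ✓accept
'c' @ 3: {1,5,6,7}  ✓accept
'a' @ 4: {1,5,6,7}  ✓accept
'a' @ 5: {1,5,6,7}  ✓accept
'c' @ 6: {1,5,6,7}  ✓accept
'c' @ 7: {1,5,6,7}  ✓accept
'b' @ 8: {1,5,6,7}  ✓accept
'a' @ 9: {1,5,6,7}  ✓accept
'c' @ 10: {1,5,6,7}  ✓accept
'b' @ 11: {1,5,6,7}  ✓accept
'a' @ 12: {1,5,6,7}  ✓accept
after full input: {1,5,6,7}  (accept=1 in)

Answer: ACCEPT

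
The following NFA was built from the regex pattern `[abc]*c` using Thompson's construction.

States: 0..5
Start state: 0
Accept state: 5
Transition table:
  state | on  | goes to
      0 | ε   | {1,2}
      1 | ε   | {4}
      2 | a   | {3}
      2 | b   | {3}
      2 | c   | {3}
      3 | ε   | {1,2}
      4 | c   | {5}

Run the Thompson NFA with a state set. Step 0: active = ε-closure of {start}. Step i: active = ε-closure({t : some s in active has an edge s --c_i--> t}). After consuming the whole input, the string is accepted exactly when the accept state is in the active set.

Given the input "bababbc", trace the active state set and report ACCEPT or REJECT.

start: ε-closure({0}) = {0,1,2,4}
'b' @ 1: {1,2,3,4}
'a' @ 2: {1,2,3,4}
'b' @ 3: {1,2,3,4}
'a' @ 4: {1,2,3,4}
'b' @ 5: {1,2,3,4}
'b' @ 6: {1,2,3,4}
'c' @ 7: {1,2,3,4,5}  ✓accept
end set {1,2,3,4,5} — state 5 in

Answer: ACCEPT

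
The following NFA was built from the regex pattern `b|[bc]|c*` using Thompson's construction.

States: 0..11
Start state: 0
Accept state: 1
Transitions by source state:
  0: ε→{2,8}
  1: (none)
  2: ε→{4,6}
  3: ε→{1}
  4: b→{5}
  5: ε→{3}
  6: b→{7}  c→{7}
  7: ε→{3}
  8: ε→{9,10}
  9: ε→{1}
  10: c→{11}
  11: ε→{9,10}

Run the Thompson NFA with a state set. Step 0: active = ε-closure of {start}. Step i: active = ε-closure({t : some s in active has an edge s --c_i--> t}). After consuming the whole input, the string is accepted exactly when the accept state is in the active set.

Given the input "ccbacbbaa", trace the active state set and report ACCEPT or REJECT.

Answer: REJECT

Derivation:
start: ε-closure({0}) = {0,1,2,4,6,8,9,10}
'c' @ 1: {1,3,7,9,10,11}  [accepting]
'c' @ 2: {1,9,10,11}  [accepting]
'b' @ 3: {}  — dead — no transitions
rest 'acbbaa' ignored (set empty)
final: {}; accept 1 not in set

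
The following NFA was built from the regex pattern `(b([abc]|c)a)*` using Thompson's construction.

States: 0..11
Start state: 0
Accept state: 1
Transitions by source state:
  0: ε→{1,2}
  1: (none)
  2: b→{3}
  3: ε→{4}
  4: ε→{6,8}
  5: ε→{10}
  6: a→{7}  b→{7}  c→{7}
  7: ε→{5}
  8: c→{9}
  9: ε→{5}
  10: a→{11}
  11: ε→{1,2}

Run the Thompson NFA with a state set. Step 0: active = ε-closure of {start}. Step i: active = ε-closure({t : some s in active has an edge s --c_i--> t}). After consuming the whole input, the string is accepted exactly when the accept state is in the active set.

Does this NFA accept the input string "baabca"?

S₀ = ε-closure({0}) = {0,1,2}
'b' @ 1: {3,4,6,8}
'a' @ 2: {5,7,10}
'a' @ 3: {1,2,11}  ✓accept
'b' @ 4: {3,4,6,8}
'c' @ 5: {5,7,9,10}
'a' @ 6: {1,2,11}  ✓accept
final: {1,2,11}; accept 1 in set

Answer: ACCEPT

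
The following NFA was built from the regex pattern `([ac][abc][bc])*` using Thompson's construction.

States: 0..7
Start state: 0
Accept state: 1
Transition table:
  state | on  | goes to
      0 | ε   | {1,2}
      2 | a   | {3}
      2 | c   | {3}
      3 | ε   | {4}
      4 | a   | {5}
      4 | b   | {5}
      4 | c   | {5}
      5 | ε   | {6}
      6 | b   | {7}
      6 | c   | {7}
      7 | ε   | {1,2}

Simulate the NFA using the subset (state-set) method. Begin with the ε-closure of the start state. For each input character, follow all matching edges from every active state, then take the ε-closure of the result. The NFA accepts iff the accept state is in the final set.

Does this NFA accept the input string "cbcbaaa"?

Answer: REJECT

Derivation:
initial (ε-close {0}): {0,1,2}
'c' @ 1: {3,4}
'b' @ 2: {5,6}
'c' @ 3: {1,2,7}  ✓accept
'b' @ 4: {}  — dead — no transitions
rest 'aaa' ignored (set empty)
after full input: {}  (accept=1 not in)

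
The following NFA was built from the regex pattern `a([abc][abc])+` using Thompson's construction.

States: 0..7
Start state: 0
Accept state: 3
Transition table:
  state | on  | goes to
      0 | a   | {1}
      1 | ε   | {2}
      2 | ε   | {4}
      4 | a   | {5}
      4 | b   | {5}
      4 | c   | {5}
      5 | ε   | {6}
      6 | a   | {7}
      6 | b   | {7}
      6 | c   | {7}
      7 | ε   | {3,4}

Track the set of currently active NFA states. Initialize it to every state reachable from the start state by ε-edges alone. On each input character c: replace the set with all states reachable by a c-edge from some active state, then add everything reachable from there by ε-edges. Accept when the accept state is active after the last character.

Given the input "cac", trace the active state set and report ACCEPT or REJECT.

S₀ = ε-closure({0}) = {0}
'c' @ 1: {}  — state set empty
rest 'ac' ignored (set empty)
end set {} — state 3 not in

Answer: REJECT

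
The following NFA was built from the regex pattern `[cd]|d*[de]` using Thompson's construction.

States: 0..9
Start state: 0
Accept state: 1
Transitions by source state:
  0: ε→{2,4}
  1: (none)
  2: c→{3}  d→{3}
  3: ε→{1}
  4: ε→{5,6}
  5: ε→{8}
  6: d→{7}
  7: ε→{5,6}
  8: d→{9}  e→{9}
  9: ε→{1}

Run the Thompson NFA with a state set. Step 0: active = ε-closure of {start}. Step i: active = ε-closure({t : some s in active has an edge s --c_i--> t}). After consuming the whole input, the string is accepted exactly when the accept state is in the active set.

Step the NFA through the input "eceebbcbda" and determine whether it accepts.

Answer: REJECT

Derivation:
start: ε-closure({0}) = {0,2,4,5,6,8}
'e' @ 1: {1,9}  (accept∈set)
'c' @ 2: {}  — state set empty
rest 'eebbcbda' ignored (set empty)
end set {} — state 1 not in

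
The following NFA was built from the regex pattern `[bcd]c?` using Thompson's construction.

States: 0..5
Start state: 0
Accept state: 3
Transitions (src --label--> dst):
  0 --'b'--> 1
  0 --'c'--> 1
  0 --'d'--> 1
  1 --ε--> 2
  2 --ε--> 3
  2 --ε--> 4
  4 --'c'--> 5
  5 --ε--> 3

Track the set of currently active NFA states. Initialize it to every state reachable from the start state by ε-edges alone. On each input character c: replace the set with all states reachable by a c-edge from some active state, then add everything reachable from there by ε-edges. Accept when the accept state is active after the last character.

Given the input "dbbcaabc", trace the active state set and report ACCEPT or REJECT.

Answer: REJECT

Steps:
S₀ = ε-closure({0}) = {0}
'd' @ 1: {1,2,3,4}  ✓accept
'b' @ 2: {}  — state set empty
rest 'bcaabc' ignored (set empty)
final: {}; accept 3 not in set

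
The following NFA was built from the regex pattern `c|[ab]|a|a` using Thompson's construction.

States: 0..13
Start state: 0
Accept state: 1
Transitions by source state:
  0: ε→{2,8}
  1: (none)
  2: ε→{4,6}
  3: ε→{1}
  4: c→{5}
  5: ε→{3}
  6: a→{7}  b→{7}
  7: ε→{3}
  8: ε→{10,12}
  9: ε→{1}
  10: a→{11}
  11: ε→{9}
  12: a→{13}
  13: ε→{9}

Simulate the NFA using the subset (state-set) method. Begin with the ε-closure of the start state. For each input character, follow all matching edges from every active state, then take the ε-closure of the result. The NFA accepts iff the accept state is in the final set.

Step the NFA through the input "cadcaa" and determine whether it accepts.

Answer: REJECT

Trace:
initial (ε-close {0}): {0,2,4,6,8,10,12}
'c' @ 1: {1,3,5}  (accept∈set)
'a' @ 2: {}  — state set empty
rest 'dcaa' ignored (set empty)
end set {} — state 1 not in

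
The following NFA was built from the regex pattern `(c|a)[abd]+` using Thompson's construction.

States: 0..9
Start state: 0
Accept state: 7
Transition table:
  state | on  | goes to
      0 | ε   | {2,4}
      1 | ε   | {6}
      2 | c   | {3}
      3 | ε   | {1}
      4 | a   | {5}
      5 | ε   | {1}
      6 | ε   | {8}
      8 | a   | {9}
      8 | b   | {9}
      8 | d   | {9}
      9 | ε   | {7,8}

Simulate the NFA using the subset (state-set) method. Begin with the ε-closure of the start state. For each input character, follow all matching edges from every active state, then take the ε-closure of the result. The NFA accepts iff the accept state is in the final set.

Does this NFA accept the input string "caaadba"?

Answer: ACCEPT

Steps:
initial (ε-close {0}): {0,2,4}
'c' @ 1: {1,3,6,8}
'a' @ 2: {7,8,9}  [accepting]
'a' @ 3: {7,8,9}  [accepting]
'a' @ 4: {7,8,9}  [accepting]
'd' @ 5: {7,8,9}  [accepting]
'b' @ 6: {7,8,9}  [accepting]
'a' @ 7: {7,8,9}  [accepting]
final: {7,8,9}; accept 7 in set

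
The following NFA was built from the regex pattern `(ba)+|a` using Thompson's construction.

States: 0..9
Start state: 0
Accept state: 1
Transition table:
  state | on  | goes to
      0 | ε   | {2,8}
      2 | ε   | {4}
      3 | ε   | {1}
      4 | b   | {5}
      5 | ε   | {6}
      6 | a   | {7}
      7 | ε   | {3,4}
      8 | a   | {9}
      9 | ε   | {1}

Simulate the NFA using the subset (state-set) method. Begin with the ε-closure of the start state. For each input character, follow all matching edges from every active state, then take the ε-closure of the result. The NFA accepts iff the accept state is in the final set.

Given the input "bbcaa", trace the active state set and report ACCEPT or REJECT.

Answer: REJECT

Steps:
start: ε-closure({0}) = {0,2,4,8}
'b' @ 1: {5,6}
'b' @ 2: {}  — state set empty
rest 'caa' ignored (set empty)
end set {} — state 1 not in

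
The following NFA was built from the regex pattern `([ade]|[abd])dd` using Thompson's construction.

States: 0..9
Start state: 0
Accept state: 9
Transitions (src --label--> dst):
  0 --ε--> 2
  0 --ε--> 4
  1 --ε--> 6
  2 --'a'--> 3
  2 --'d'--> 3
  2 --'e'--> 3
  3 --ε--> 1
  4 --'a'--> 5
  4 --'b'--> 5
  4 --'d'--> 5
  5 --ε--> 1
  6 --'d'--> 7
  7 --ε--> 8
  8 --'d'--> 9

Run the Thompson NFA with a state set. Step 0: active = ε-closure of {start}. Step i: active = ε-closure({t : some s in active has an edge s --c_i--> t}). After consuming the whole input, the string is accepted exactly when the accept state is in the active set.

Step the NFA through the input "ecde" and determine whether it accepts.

initial (ε-close {0}): {0,2,4}
'e' @ 1: {1,3,6}
'c' @ 2: {}  — state set empty
rest 'de' ignored (set empty)
after full input: {}  (accept=9 not in)

Answer: REJECT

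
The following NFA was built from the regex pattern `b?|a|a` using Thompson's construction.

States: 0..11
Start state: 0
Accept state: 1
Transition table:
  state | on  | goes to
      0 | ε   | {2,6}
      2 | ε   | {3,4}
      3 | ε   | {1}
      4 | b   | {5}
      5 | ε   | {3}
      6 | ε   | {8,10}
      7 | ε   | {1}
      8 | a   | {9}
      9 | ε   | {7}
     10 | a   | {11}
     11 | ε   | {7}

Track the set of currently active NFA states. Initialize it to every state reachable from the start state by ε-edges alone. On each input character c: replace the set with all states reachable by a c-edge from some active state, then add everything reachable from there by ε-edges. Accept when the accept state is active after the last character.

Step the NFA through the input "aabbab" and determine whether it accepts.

Answer: REJECT

Derivation:
initial (ε-close {0}): {0,1,2,3,4,6,8,10}
'a' @ 1: {1,7,9,11}  (accept∈set)
'a' @ 2: {}  — dead — no transitions
rest 'bbab' ignored (set empty)
after full input: {}  (accept=1 not in)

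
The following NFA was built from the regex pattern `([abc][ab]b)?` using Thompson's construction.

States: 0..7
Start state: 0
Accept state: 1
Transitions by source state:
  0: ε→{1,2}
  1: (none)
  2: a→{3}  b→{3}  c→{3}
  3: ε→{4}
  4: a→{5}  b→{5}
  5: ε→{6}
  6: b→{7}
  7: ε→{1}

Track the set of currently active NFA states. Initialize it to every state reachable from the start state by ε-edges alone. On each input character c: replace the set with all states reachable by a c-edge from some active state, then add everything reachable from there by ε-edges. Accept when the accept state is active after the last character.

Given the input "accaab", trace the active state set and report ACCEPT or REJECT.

Answer: REJECT

Trace:
start: ε-closure({0}) = {0,1,2}
'a' @ 1: {3,4}
'c' @ 2: {}  — state set empty
rest 'caab' ignored (set empty)
final: {}; accept 1 not in set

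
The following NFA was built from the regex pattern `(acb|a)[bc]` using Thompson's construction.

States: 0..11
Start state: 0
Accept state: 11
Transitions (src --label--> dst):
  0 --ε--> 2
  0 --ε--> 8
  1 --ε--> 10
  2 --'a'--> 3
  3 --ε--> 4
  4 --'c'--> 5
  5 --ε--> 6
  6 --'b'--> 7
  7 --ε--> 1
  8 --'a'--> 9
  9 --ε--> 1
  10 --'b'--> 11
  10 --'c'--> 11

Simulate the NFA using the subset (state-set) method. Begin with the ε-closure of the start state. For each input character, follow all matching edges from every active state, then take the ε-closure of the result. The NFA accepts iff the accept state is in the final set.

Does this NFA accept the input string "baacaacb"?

start: ε-closure({0}) = {0,2,8}
'b' @ 1: {}  — no active states
rest 'aacaacb' ignored (set empty)
after full input: {}  (accept=11 not in)

Answer: REJECT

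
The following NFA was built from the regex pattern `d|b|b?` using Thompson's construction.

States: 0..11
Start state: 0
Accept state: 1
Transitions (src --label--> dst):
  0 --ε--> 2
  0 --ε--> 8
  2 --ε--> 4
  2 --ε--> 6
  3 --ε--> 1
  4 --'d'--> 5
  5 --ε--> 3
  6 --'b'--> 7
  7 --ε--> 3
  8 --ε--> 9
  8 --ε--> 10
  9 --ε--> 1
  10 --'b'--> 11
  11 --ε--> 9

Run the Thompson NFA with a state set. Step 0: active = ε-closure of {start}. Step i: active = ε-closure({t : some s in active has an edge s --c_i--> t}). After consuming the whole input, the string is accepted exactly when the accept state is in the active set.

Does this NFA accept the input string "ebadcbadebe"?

Answer: REJECT

Steps:
S₀ = ε-closure({0}) = {0,1,2,4,6,8,9,10}
'e' @ 1: {}  — state set empty
rest 'badcbadebe' ignored (set empty)
end set {} — state 1 not in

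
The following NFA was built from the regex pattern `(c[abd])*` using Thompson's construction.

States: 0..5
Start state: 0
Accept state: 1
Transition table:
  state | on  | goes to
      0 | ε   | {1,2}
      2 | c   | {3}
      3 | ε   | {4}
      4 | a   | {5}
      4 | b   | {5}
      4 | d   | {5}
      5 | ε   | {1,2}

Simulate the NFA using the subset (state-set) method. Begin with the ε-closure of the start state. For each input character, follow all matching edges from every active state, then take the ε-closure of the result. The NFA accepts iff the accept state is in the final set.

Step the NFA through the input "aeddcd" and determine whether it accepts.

Answer: REJECT

Derivation:
start: ε-closure({0}) = {0,1,2}
'a' @ 1: {}  — no active states
rest 'eddcd' ignored (set empty)
end set {} — state 1 not in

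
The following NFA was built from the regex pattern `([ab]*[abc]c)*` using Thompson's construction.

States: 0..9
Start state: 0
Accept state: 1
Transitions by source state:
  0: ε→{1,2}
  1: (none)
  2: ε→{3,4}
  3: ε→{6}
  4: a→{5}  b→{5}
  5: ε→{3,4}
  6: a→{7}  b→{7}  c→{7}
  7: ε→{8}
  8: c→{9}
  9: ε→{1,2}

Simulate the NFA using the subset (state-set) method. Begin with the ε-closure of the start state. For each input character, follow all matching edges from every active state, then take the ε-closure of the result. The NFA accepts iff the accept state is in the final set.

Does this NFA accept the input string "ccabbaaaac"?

initial (ε-close {0}): {0,1,2,3,4,6}
'c' @ 1: {7,8}
'c' @ 2: {1,2,3,4,6,9}  (accept∈set)
'a' @ 3: {3,4,5,6,7,8}
'b' @ 4: {3,4,5,6,7,8}
'b' @ 5: {3,4,5,6,7,8}
'a' @ 6: {3,4,5,6,7,8}
'a' @ 7: {3,4,5,6,7,8}
'a' @ 8: {3,4,5,6,7,8}
'a' @ 9: {3,4,5,6,7,8}
'c' @ 10: {1,2,3,4,6,7,8,9}  (accept∈set)
final: {1,2,3,4,6,7,8,9}; accept 1 in set

Answer: ACCEPT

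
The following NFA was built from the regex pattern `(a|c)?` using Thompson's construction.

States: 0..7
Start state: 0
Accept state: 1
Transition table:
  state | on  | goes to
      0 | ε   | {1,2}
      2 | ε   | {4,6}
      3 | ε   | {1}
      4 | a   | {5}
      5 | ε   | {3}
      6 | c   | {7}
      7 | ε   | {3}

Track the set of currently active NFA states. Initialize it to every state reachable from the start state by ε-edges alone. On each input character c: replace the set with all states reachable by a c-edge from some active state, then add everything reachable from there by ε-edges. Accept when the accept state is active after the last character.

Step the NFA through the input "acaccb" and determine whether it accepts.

Answer: REJECT

Trace:
start: ε-closure({0}) = {0,1,2,4,6}
'a' @ 1: {1,3,5}  (accept∈set)
'c' @ 2: {}  — state set empty
rest 'accb' ignored (set empty)
end set {} — state 1 not in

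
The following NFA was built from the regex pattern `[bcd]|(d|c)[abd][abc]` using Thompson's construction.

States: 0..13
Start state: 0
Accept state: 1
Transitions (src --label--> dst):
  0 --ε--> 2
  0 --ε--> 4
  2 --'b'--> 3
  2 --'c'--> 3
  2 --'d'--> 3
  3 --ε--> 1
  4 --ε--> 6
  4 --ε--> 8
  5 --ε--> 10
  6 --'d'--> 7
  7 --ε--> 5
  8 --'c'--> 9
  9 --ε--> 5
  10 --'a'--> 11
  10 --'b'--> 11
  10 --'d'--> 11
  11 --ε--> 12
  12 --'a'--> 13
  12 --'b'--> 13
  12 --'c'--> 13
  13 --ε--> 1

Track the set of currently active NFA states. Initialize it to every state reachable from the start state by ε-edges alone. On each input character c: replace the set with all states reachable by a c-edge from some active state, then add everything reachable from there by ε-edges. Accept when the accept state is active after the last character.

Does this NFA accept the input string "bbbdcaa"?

Answer: REJECT

Steps:
start: ε-closure({0}) = {0,2,4,6,8}
'b' @ 1: {1,3}  ✓accept
'b' @ 2: {}  — no active states
rest 'bdcaa' ignored (set empty)
end set {} — state 1 not in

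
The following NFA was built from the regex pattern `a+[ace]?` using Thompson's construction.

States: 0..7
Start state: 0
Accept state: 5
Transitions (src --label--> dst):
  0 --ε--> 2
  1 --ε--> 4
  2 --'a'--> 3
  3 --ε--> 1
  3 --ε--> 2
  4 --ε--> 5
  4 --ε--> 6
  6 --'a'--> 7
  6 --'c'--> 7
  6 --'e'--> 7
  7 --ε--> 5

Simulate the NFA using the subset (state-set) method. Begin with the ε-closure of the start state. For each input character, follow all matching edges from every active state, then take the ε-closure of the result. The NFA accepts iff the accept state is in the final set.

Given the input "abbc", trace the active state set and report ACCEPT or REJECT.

S₀ = ε-closure({0}) = {0,2}
'a' @ 1: {1,2,3,4,5,6}  [accepting]
'b' @ 2: {}  — no active states
rest 'bc' ignored (set empty)
final: {}; accept 5 not in set

Answer: REJECT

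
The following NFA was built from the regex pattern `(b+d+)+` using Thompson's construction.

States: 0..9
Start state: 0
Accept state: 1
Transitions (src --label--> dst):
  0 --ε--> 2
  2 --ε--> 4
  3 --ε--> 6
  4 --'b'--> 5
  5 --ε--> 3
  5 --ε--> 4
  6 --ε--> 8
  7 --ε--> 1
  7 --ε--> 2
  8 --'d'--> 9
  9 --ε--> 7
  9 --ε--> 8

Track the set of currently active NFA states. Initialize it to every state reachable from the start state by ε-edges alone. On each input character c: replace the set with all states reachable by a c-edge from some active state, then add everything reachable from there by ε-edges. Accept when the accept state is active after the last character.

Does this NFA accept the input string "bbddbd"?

Answer: ACCEPT

Trace:
S₀ = ε-closure({0}) = {0,2,4}
'b' @ 1: {3,4,5,6,8}
'b' @ 2: {3,4,5,6,8}
'd' @ 3: {1,2,4,7,8,9}  (accept∈set)
'd' @ 4: {1,2,4,7,8,9}  (accept∈set)
'b' @ 5: {3,4,5,6,8}
'd' @ 6: {1,2,4,7,8,9}  (accept∈set)
final: {1,2,4,7,8,9}; accept 1 in set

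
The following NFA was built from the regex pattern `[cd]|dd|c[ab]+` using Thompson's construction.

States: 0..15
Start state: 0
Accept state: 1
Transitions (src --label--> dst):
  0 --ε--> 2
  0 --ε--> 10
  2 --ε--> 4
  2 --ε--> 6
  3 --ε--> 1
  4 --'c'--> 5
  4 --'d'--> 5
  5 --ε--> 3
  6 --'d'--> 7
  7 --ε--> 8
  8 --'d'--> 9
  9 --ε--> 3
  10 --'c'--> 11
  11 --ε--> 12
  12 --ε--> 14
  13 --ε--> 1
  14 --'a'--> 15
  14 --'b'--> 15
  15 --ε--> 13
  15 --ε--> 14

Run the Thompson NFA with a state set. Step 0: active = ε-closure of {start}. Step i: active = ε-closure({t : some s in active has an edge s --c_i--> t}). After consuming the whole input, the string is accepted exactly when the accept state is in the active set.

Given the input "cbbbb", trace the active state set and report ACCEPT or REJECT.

Answer: ACCEPT

Derivation:
start: ε-closure({0}) = {0,2,4,6,10}
'c' @ 1: {1,3,5,11,12,14}  ✓accept
'b' @ 2: {1,13,14,15}  ✓accept
'b' @ 3: {1,13,14,15}  ✓accept
'b' @ 4: {1,13,14,15}  ✓accept
'b' @ 5: {1,13,14,15}  ✓accept
final: {1,13,14,15}; accept 1 in set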